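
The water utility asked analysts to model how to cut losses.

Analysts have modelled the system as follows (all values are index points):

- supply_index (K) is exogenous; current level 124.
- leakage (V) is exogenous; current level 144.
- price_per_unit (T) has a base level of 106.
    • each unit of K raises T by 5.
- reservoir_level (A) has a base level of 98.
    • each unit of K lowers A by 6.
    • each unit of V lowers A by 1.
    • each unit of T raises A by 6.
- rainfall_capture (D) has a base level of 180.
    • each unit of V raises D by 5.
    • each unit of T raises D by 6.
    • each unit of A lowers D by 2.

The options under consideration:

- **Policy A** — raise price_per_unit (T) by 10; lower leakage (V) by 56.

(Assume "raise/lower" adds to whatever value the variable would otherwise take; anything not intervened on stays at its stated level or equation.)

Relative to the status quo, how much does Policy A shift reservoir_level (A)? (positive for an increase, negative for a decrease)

116

Baseline:
  K = 124
  V = 144
  T = 106 + 5·124 = 726
  A = 98 − 6·124 − 144 + 6·726 = 3566
Policy A (T + 10, V − 56):
  K = 124
  V = 144 − 56 = 88
  T = 106 + 5·124 (+10 from intervention) = 736
  A = 98 − 6·124 − 88 + 6·736 = 3682
Change in A: 3682 − 3566 = 116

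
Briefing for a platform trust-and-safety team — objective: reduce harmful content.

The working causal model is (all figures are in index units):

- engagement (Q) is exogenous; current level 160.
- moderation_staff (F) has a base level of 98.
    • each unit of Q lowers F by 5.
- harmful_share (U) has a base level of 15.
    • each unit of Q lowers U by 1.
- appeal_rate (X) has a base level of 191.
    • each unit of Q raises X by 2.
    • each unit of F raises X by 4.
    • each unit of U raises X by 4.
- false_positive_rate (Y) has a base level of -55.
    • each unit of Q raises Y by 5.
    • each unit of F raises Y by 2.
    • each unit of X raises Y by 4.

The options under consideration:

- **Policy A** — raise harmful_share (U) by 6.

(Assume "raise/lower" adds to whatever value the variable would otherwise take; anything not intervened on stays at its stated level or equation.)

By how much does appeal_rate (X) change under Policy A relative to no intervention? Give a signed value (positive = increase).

Baseline:
  Q = 160
  F = 98 − 5·160 = -702
  U = 15 − 160 = -145
  X = 191 + 2·160 + 4·(-702) + 4·(-145) = -2877
Policy A (U + 6):
  Q = 160
  F = 98 − 5·160 = -702
  U = 15 − 160 (+6 from intervention) = -139
  X = 191 + 2·160 + 4·(-702) + 4·(-139) = -2853
Change in X: -2853 − (-2877) = 24

24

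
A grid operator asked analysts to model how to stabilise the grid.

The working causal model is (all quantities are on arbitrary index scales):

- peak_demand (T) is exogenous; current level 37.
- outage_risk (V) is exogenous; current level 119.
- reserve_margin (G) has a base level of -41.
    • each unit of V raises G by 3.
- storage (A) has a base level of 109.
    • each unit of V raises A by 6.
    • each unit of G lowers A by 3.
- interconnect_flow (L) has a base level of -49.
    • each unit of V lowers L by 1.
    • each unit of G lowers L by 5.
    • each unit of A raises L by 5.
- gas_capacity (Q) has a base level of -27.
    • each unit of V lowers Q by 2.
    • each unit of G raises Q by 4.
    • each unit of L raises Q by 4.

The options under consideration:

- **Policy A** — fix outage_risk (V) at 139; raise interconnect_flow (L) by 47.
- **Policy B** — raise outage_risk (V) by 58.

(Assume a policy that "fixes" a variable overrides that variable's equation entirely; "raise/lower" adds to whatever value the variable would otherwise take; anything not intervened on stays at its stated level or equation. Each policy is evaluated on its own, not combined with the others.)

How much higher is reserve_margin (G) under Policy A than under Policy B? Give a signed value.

-114

Policy A (V := 139, L + 47):
  V = 139
  G = -41 + 3·139 = 376
Policy B (V + 58):
  V = 119 + 58 = 177
  G = -41 + 3·177 = 490
G: 376 − 490 = -114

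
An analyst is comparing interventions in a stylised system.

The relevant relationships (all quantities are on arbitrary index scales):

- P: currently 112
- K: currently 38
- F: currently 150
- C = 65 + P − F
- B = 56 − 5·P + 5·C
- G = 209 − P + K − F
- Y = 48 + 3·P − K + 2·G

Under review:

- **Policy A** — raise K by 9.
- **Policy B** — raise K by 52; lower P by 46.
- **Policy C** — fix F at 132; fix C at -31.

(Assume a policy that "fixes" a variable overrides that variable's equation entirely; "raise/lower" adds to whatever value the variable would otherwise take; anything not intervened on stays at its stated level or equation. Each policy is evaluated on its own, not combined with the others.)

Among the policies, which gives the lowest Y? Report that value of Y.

Policy A (K + 9):
  P = 112
  K = 38 + 9 = 47
  F = 150
  G = 209 − 112 + 47 − 150 = -6
  Y = 48 + 3·112 − 47 + 2·(-6) = 325
Policy B (K + 52, P − 46):
  P = 112 − 46 = 66
  K = 38 + 52 = 90
  F = 150
  G = 209 − 66 + 90 − 150 = 83
  Y = 48 + 3·66 − 90 + 2·83 = 322
Policy C (F := 132, C := -31):
  P = 112
  K = 38
  F = 132
  G = 209 − 112 + 38 − 132 = 3
  Y = 48 + 3·112 − 38 + 2·3 = 352
Comparing — Policy A: Y=325, Policy B: Y=322, Policy C: Y=352. Lowest is 322 (Policy B).

322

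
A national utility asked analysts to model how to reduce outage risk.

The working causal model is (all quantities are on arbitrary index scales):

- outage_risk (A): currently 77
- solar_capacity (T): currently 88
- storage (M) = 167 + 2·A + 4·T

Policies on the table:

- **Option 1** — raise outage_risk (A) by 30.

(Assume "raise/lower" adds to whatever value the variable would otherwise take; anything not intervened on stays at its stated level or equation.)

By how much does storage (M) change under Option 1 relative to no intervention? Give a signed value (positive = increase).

Baseline:
  A = 77
  T = 88
  M = 167 + 2·77 + 4·88 = 673
Option 1 (A + 30):
  A = 77 + 30 = 107
  T = 88
  M = 167 + 2·107 + 4·88 = 733
Change in M: 733 − 673 = 60

60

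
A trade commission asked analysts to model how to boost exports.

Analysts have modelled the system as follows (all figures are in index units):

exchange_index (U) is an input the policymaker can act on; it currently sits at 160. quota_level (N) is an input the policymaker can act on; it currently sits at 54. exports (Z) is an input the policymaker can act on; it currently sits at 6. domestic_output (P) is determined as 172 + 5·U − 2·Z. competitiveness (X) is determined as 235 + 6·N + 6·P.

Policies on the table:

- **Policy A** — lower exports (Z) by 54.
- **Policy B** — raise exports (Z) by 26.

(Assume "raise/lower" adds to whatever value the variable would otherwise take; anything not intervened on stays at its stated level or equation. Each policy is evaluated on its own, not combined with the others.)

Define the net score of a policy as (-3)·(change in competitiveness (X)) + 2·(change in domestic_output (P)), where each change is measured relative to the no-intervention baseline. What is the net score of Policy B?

Baseline:
  U = 160
  N = 54
  Z = 6
  P = 172 + 5·160 − 2·6 = 960
  X = 235 + 6·54 + 6·960 = 6319
Policy B (Z + 26):
  U = 160
  N = 54
  Z = 6 + 26 = 32
  P = 172 + 5·160 − 2·32 = 908
  X = 235 + 6·54 + 6·908 = 6007
ΔX = 6007 − 6319 = -312; ΔP = 908 − 960 = -52
Score = (-3)·(-312) + 2·(-52) = 832

832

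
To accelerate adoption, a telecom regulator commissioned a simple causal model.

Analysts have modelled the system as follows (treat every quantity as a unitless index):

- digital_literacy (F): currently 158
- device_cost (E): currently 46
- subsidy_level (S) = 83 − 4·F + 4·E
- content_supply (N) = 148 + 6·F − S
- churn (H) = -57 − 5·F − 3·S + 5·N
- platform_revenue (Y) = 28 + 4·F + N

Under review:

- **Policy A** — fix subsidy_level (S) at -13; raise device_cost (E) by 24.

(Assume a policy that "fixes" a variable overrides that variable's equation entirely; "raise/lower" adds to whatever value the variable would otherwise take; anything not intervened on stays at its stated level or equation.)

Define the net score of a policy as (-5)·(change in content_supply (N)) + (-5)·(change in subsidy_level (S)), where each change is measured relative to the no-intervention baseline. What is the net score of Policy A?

Baseline:
  F = 158
  E = 46
  S = 83 − 4·158 + 4·46 = -365
  N = 148 + 6·158 − (-365) = 1461
Policy A (S := -13, E + 24):
  F = 158
  E = 46 + 24 = 70
  S = -13
  N = 148 + 6·158 − (-13) = 1109
ΔN = 1109 − 1461 = -352; ΔS = -13 − (-365) = 352
Score = (-5)·(-352) + (-5)·352 = 0

0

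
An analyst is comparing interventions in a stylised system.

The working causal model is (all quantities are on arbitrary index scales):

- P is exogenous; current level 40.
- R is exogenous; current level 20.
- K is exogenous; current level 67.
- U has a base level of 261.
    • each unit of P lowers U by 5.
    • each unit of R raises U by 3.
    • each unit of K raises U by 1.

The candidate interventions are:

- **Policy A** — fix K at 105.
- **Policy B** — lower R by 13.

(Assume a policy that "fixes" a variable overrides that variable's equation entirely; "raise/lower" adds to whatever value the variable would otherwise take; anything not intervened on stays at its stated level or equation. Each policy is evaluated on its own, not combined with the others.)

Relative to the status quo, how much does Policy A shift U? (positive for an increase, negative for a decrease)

38

Baseline:
  P = 40
  R = 20
  K = 67
  U = 261 − 5·40 + 3·20 + 67 = 188
Policy A (K := 105):
  P = 40
  R = 20
  K = 105
  U = 261 − 5·40 + 3·20 + 105 = 226
Change in U: 226 − 188 = 38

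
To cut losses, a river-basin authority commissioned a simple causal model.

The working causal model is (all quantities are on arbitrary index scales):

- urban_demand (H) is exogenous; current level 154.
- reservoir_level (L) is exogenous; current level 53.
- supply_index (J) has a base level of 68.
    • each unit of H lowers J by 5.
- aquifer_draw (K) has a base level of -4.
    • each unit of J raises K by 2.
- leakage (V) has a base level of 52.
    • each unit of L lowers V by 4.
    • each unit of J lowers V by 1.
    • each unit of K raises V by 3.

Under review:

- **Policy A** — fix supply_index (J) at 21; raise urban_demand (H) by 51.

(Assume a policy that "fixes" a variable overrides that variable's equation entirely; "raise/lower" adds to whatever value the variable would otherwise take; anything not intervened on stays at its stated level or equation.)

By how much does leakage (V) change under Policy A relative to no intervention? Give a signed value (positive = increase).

Baseline:
  H = 154
  L = 53
  J = 68 − 5·154 = -702
  K = -4 + 2·(-702) = -1408
  V = 52 − 4·53 − (-702) + 3·(-1408) = -3682
Policy A (J := 21, H + 51):
  H = 154 + 51 = 205
  L = 53
  J = 21
  K = -4 + 2·21 = 38
  V = 52 − 4·53 − 21 + 3·38 = -67
Change in V: -67 − (-3682) = 3615

3615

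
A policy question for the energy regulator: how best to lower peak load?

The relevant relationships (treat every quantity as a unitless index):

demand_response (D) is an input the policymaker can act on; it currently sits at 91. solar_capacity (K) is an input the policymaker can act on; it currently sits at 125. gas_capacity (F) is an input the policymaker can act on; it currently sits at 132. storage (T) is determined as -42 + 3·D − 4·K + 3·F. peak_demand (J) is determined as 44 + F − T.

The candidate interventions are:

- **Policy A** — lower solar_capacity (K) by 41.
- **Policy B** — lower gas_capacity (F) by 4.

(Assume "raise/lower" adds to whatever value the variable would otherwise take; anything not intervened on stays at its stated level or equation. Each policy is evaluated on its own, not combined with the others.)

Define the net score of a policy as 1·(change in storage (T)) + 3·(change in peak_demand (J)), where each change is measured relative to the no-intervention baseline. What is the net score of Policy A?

Baseline:
  D = 91
  K = 125
  F = 132
  T = -42 + 3·91 − 4·125 + 3·132 = 127
  J = 44 + 132 − 127 = 49
Policy A (K − 41):
  D = 91
  K = 125 − 41 = 84
  F = 132
  T = -42 + 3·91 − 4·84 + 3·132 = 291
  J = 44 + 132 − 291 = -115
ΔT = 291 − 127 = 164; ΔJ = -115 − 49 = -164
Score = 1·164 + 3·(-164) = -328

-328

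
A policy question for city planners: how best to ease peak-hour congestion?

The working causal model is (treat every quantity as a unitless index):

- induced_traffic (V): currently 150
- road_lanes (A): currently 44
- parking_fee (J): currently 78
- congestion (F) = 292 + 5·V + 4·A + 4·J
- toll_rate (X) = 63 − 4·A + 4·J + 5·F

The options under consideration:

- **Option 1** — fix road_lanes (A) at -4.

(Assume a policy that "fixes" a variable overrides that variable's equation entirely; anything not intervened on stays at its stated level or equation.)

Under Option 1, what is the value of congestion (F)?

1338

Option 1 (A := -4):
  V = 150
  A = -4
  J = 78
  F = 292 + 5·150 + 4·(-4) + 4·78 = 1338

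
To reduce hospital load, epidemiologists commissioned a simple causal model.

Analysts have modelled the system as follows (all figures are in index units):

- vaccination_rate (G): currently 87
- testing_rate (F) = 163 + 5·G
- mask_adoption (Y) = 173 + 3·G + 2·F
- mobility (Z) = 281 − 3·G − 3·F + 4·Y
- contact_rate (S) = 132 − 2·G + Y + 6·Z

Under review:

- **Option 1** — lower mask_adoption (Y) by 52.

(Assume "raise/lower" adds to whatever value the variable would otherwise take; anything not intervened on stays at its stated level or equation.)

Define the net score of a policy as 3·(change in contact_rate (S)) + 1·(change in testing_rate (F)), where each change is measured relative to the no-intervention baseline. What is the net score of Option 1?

Baseline:
  G = 87
  F = 163 + 5·87 = 598
  Y = 173 + 3·87 + 2·598 = 1630
  Z = 281 − 3·87 − 3·598 + 4·1630 = 4746
  S = 132 − 2·87 + 1630 + 6·4746 = 30064
Option 1 (Y − 52):
  G = 87
  F = 163 + 5·87 = 598
  Y = 173 + 3·87 + 2·598 (−52 from intervention) = 1578
  Z = 281 − 3·87 − 3·598 + 4·1578 = 4538
  S = 132 − 2·87 + 1578 + 6·4538 = 28764
ΔS = 28764 − 30064 = -1300; ΔF = 598 − 598 = 0
Score = 3·(-1300) + 1·0 = -3900

-3900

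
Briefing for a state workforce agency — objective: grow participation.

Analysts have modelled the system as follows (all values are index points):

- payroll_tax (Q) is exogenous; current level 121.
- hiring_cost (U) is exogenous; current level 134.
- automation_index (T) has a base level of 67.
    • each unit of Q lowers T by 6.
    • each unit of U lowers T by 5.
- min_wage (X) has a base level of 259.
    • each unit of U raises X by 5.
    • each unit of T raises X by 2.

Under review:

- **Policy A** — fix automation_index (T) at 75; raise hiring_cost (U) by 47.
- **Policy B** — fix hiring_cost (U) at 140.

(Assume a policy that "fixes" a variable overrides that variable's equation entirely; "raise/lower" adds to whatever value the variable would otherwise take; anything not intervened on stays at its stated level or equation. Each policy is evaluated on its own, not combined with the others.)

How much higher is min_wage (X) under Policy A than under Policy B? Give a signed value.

3073

Policy A (T := 75, U + 47):
  Q = 121
  U = 134 + 47 = 181
  T = 75
  X = 259 + 5·181 + 2·75 = 1314
Policy B (U := 140):
  Q = 121
  U = 140
  T = 67 − 6·121 − 5·140 = -1359
  X = 259 + 5·140 + 2·(-1359) = -1759
X: 1314 − (-1759) = 3073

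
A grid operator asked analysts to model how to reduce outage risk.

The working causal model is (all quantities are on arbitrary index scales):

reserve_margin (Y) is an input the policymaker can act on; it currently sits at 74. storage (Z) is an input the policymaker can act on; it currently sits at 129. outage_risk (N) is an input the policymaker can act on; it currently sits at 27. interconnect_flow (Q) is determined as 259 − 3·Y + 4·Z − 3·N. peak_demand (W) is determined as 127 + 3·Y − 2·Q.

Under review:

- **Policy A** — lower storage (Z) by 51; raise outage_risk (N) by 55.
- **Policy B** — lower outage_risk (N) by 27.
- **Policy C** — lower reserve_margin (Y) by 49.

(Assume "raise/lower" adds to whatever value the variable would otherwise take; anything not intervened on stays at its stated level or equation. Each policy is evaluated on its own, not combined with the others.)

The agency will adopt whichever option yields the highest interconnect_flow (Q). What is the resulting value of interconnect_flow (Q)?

619

Policy A (Z − 51, N + 55):
  Y = 74
  Z = 129 − 51 = 78
  N = 27 + 55 = 82
  Q = 259 − 3·74 + 4·78 − 3·82 = 103
Policy B (N − 27):
  Y = 74
  Z = 129
  N = 27 − 27 = 0
  Q = 259 − 3·74 + 4·129 − 3·0 = 553
Policy C (Y − 49):
  Y = 74 − 49 = 25
  Z = 129
  N = 27
  Q = 259 − 3·25 + 4·129 − 3·27 = 619
Comparing — Policy A: Q=103, Policy B: Q=553, Policy C: Q=619. Highest is 619 (Policy C).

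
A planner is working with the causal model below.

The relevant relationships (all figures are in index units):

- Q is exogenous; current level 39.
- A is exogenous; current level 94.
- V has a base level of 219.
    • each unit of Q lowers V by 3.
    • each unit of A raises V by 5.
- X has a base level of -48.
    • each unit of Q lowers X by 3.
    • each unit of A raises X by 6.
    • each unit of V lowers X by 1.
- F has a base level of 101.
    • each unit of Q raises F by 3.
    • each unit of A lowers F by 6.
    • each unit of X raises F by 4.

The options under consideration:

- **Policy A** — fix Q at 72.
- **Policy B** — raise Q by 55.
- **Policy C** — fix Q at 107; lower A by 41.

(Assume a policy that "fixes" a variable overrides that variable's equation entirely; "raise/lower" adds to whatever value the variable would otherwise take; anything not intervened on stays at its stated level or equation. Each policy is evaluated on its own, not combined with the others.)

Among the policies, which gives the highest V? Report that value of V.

Policy A (Q := 72):
  Q = 72
  A = 94
  V = 219 − 3·72 + 5·94 = 473
Policy B (Q + 55):
  Q = 39 + 55 = 94
  A = 94
  V = 219 − 3·94 + 5·94 = 407
Policy C (Q := 107, A − 41):
  Q = 107
  A = 94 − 41 = 53
  V = 219 − 3·107 + 5·53 = 163
Comparing — Policy A: V=473, Policy B: V=407, Policy C: V=163. Highest is 473 (Policy A).

473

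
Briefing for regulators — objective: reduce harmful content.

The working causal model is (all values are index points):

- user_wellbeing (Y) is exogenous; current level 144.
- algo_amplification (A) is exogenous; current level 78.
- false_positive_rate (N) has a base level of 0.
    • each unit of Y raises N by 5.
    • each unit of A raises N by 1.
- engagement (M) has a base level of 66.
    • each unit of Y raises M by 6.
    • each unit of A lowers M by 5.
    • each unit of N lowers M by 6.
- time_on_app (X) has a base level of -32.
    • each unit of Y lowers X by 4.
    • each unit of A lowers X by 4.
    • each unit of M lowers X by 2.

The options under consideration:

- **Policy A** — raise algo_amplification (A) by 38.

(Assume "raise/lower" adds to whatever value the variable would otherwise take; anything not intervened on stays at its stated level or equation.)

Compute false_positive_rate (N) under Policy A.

Policy A (A + 38):
  Y = 144
  A = 78 + 38 = 116
  N = 0 + 5·144 + 116 = 836

836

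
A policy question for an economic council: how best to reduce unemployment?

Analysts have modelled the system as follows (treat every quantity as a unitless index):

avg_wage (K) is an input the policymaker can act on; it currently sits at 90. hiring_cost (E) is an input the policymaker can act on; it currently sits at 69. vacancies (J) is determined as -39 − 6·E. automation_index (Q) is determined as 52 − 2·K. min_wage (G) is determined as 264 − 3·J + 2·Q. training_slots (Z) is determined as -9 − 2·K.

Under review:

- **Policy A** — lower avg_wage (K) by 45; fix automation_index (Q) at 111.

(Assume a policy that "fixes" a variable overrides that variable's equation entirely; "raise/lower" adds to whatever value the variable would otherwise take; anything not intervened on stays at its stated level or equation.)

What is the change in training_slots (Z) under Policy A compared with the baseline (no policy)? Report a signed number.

90

Baseline:
  K = 90
  Z = -9 − 2·90 = -189
Policy A (K − 45, Q := 111):
  K = 90 − 45 = 45
  Z = -9 − 2·45 = -99
Change in Z: -99 − (-189) = 90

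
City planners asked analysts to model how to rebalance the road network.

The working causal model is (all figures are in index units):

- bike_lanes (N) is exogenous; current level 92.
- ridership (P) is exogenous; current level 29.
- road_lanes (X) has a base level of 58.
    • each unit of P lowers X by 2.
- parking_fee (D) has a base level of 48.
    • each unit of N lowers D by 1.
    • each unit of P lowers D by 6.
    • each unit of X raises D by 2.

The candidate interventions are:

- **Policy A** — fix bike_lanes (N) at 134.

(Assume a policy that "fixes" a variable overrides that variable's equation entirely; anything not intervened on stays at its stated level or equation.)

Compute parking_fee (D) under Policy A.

-260

Policy A (N := 134):
  N = 134
  P = 29
  X = 58 − 2·29 = 0
  D = 48 − 134 − 6·29 + 2·0 = -260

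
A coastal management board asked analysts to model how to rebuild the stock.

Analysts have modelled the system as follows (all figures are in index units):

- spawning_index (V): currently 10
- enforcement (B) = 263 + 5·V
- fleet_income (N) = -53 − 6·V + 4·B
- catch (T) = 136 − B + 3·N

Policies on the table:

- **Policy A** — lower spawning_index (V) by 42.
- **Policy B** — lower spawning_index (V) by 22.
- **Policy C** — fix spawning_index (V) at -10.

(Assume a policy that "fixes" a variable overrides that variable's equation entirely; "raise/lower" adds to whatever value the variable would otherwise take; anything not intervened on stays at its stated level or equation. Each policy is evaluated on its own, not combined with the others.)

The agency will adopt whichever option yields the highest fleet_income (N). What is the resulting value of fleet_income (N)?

Policy A (V − 42):
  V = 10 − 42 = -32
  B = 263 + 5·(-32) = 103
  N = -53 − 6·(-32) + 4·103 = 551
Policy B (V − 22):
  V = 10 − 22 = -12
  B = 263 + 5·(-12) = 203
  N = -53 − 6·(-12) + 4·203 = 831
Policy C (V := -10):
  V = -10
  B = 263 + 5·(-10) = 213
  N = -53 − 6·(-10) + 4·213 = 859
Comparing — Policy A: N=551, Policy B: N=831, Policy C: N=859. Highest is 859 (Policy C).

859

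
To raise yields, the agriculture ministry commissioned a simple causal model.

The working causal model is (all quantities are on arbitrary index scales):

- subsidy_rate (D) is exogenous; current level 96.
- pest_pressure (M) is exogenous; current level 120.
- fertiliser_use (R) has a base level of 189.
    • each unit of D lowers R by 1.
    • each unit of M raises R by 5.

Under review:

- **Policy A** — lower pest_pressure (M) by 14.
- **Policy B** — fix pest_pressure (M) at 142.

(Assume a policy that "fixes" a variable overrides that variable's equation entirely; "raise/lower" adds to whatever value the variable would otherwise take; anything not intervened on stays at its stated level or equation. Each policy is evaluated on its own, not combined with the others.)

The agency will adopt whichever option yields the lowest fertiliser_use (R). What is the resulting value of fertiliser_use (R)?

623

Policy A (M − 14):
  D = 96
  M = 120 − 14 = 106
  R = 189 − 96 + 5·106 = 623
Policy B (M := 142):
  D = 96
  M = 142
  R = 189 − 96 + 5·142 = 803
Comparing — Policy A: R=623, Policy B: R=803. Lowest is 623 (Policy A).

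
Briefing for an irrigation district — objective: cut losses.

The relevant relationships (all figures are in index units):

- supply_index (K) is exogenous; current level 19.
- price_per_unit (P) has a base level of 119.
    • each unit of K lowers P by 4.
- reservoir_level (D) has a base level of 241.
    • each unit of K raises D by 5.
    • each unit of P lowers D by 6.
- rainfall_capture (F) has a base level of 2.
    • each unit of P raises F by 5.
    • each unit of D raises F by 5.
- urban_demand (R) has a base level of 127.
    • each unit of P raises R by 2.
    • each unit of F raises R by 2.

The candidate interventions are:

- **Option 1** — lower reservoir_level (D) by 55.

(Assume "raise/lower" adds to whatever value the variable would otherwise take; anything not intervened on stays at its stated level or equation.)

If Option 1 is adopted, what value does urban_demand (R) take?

877

Option 1 (D − 55):
  K = 19
  P = 119 − 4·19 = 43
  D = 241 + 5·19 − 6·43 (−55 from intervention) = 23
  F = 2 + 5·43 + 5·23 = 332
  R = 127 + 2·43 + 2·332 = 877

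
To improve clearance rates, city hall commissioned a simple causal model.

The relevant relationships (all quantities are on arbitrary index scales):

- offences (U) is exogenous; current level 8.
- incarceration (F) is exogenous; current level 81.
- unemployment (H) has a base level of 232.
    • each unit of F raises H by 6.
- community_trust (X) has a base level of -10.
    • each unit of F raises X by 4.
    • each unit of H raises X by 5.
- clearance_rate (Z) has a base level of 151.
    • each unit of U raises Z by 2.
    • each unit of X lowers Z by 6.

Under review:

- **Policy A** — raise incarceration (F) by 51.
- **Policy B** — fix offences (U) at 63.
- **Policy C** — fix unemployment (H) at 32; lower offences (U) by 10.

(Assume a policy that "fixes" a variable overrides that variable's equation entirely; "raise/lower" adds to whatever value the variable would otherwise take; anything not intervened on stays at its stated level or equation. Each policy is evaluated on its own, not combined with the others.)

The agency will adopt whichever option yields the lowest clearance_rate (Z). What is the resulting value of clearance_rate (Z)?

Policy A (F + 51):
  U = 8
  F = 81 + 51 = 132
  H = 232 + 6·132 = 1024
  X = -10 + 4·132 + 5·1024 = 5638
  Z = 151 + 2·8 − 6·5638 = -33661
Policy B (U := 63):
  U = 63
  F = 81
  H = 232 + 6·81 = 718
  X = -10 + 4·81 + 5·718 = 3904
  Z = 151 + 2·63 − 6·3904 = -23147
Policy C (H := 32, U − 10):
  U = 8 − 10 = -2
  F = 81
  H = 32
  X = -10 + 4·81 + 5·32 = 474
  Z = 151 + 2·(-2) − 6·474 = -2697
Comparing — Policy A: Z=-33661, Policy B: Z=-23147, Policy C: Z=-2697. Lowest is -33661 (Policy A).

-33661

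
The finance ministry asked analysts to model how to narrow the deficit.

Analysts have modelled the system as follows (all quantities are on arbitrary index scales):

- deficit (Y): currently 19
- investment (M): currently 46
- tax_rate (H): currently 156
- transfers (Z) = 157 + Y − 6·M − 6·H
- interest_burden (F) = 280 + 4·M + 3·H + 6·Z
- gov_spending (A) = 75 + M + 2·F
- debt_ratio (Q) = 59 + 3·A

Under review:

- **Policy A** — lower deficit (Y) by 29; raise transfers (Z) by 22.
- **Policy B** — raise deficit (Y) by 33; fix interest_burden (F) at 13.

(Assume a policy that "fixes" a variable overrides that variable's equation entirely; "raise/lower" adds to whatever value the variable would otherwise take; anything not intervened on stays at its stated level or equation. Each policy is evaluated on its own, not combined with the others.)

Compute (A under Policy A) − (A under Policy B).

Policy A (Y − 29, Z + 22):
  Y = 19 − 29 = -10
  M = 46
  H = 156
  Z = 157 + (-10) − 6·46 − 6·156 (+22 from intervention) = -1043
  F = 280 + 4·46 + 3·156 + 6·(-1043) = -5326
  A = 75 + 46 + 2·(-5326) = -10531
Policy B (Y + 33, F := 13):
  Y = 19 + 33 = 52
  M = 46
  H = 156
  Z = 157 + 52 − 6·46 − 6·156 = -1003
  F = 13
  A = 75 + 46 + 2·13 = 147
A: -10531 − 147 = -10678

-10678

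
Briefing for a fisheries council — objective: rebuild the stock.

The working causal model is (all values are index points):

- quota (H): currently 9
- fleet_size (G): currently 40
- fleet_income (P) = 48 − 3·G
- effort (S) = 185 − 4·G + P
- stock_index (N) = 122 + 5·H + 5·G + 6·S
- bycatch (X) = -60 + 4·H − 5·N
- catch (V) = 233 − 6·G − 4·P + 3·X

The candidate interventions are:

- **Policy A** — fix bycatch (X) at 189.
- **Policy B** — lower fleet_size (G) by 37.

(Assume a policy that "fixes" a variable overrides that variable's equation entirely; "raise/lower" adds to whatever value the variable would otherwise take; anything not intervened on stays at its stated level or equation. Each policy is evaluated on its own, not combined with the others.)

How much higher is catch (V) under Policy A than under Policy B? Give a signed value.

Policy A (X := 189):
  H = 9
  G = 40
  P = 48 − 3·40 = -72
  S = 185 − 4·40 + (-72) = -47
  N = 122 + 5·9 + 5·40 + 6·(-47) = 85
  X = 189
  V = 233 − 6·40 − 4·(-72) + 3·189 = 848
Policy B (G − 37):
  H = 9
  G = 40 − 37 = 3
  P = 48 − 3·3 = 39
  S = 185 − 4·3 + 39 = 212
  N = 122 + 5·9 + 5·3 + 6·212 = 1454
  X = -60 + 4·9 − 5·1454 = -7294
  V = 233 − 6·3 − 4·39 + 3·(-7294) = -21823
V: 848 − (-21823) = 22671

22671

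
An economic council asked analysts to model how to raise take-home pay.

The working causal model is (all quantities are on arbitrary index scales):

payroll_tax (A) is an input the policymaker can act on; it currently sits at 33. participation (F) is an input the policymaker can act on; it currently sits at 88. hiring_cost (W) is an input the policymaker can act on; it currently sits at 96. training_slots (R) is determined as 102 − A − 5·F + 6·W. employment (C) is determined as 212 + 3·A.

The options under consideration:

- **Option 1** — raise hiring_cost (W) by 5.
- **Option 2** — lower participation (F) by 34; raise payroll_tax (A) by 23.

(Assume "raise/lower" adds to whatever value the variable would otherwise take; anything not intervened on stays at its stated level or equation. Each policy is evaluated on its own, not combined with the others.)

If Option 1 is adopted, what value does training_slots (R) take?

Option 1 (W + 5):
  A = 33
  F = 88
  W = 96 + 5 = 101
  R = 102 − 33 − 5·88 + 6·101 = 235

235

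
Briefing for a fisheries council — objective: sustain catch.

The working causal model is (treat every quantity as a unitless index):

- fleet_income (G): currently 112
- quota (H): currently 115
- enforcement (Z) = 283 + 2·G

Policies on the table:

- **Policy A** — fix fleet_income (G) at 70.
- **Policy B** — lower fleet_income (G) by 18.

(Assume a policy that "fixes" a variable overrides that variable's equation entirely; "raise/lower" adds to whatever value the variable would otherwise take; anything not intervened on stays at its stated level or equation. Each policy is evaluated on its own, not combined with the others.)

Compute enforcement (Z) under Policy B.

471

Policy B (G − 18):
  G = 112 − 18 = 94
  Z = 283 + 2·94 = 471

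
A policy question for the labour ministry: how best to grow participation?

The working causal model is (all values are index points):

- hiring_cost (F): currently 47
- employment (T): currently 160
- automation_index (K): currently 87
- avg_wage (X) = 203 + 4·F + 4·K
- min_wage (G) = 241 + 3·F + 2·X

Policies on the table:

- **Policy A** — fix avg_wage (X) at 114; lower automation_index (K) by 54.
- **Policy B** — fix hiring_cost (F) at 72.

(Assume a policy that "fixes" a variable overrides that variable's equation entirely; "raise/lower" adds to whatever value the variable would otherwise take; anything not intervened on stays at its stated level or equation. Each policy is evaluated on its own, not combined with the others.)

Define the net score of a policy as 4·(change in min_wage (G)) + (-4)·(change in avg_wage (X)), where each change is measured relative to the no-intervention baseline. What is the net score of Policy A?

Baseline:
  F = 47
  K = 87
  X = 203 + 4·47 + 4·87 = 739
  G = 241 + 3·47 + 2·739 = 1860
Policy A (X := 114, K − 54):
  F = 47
  K = 87 − 54 = 33
  X = 114
  G = 241 + 3·47 + 2·114 = 610
ΔG = 610 − 1860 = -1250; ΔX = 114 − 739 = -625
Score = 4·(-1250) + (-4)·(-625) = -2500

-2500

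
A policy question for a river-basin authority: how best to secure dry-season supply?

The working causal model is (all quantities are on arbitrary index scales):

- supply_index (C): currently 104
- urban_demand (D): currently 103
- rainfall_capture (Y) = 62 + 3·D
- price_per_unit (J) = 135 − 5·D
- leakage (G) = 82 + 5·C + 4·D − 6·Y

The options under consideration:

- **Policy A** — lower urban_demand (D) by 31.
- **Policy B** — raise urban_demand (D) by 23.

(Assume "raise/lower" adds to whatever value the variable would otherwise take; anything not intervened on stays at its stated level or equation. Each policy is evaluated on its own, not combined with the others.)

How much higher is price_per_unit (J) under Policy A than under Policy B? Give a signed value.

Policy A (D − 31):
  D = 103 − 31 = 72
  J = 135 − 5·72 = -225
Policy B (D + 23):
  D = 103 + 23 = 126
  J = 135 − 5·126 = -495
J: -225 − (-495) = 270

270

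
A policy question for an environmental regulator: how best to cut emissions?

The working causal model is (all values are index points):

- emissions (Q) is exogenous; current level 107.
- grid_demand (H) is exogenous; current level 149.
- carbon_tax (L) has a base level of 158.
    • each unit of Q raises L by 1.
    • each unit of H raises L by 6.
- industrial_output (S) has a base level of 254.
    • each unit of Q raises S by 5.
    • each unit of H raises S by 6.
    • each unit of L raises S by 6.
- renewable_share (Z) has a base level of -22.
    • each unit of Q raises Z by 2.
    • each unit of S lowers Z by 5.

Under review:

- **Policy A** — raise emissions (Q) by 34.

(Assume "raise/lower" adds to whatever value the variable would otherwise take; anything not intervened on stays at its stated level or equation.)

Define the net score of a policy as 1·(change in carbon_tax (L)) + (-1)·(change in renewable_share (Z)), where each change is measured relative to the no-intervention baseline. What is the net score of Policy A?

1836

Baseline:
  Q = 107
  H = 149
  L = 158 + 107 + 6·149 = 1159
  S = 254 + 5·107 + 6·149 + 6·1159 = 8637
  Z = -22 + 2·107 − 5·8637 = -42993
Policy A (Q + 34):
  Q = 107 + 34 = 141
  H = 149
  L = 158 + 141 + 6·149 = 1193
  S = 254 + 5·141 + 6·149 + 6·1193 = 9011
  Z = -22 + 2·141 − 5·9011 = -44795
ΔL = 1193 − 1159 = 34; ΔZ = -44795 − (-42993) = -1802
Score = 1·34 + (-1)·(-1802) = 1836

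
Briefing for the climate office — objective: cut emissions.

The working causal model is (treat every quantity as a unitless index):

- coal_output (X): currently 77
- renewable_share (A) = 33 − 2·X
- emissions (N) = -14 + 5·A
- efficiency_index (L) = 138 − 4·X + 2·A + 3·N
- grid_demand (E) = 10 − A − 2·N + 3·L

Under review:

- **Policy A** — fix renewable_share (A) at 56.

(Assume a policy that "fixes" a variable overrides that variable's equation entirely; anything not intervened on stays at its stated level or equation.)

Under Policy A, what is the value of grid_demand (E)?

1642

Policy A (A := 56):
  X = 77
  A = 56
  N = -14 + 5·56 = 266
  L = 138 − 4·77 + 2·56 + 3·266 = 740
  E = 10 − 56 − 2·266 + 3·740 = 1642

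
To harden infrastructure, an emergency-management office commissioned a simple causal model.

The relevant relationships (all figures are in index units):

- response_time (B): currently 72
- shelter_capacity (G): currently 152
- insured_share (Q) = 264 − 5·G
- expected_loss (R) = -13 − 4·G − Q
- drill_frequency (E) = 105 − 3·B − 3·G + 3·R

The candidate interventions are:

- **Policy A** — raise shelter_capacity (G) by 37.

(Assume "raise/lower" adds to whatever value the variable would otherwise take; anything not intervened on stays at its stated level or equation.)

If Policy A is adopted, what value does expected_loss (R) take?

-88

Policy A (G + 37):
  G = 152 + 37 = 189
  Q = 264 − 5·189 = -681
  R = -13 − 4·189 − (-681) = -88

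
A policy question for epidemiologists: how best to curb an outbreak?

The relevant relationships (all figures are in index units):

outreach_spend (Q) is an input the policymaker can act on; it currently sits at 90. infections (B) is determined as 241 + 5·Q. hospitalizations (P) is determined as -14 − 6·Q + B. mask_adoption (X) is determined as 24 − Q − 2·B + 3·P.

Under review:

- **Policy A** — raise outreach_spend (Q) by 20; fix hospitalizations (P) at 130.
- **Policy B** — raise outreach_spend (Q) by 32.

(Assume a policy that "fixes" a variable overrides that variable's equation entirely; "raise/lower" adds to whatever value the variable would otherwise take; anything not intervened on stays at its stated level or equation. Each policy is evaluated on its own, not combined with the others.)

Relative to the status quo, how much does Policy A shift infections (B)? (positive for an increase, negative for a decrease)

100

Baseline:
  Q = 90
  B = 241 + 5·90 = 691
Policy A (Q + 20, P := 130):
  Q = 90 + 20 = 110
  B = 241 + 5·110 = 791
Change in B: 791 − 691 = 100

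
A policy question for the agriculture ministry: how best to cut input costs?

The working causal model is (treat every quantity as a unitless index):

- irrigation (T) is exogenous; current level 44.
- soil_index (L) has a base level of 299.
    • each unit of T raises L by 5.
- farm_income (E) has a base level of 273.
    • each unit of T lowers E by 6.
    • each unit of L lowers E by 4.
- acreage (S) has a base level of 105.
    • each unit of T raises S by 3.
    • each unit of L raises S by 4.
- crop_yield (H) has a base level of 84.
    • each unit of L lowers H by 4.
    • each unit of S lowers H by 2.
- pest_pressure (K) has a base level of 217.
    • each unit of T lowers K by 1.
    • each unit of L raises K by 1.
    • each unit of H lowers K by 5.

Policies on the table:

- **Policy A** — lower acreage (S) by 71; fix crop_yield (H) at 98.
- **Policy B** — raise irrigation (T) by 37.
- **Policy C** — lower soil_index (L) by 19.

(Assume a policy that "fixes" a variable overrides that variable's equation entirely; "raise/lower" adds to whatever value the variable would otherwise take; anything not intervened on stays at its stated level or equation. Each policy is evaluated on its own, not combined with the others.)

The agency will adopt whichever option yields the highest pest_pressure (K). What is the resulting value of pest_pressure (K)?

Policy A (S − 71, H := 98):
  T = 44
  L = 299 + 5·44 = 519
  S = 105 + 3·44 + 4·519 (−71 from intervention) = 2242
  H = 98
  K = 217 − 44 + 519 − 5·98 = 202
Policy B (T + 37):
  T = 44 + 37 = 81
  L = 299 + 5·81 = 704
  S = 105 + 3·81 + 4·704 = 3164
  H = 84 − 4·704 − 2·3164 = -9060
  K = 217 − 81 + 704 − 5·(-9060) = 46140
Policy C (L − 19):
  T = 44
  L = 299 + 5·44 (−19 from intervention) = 500
  S = 105 + 3·44 + 4·500 = 2237
  H = 84 − 4·500 − 2·2237 = -6390
  K = 217 − 44 + 500 − 5·(-6390) = 32623
Comparing — Policy A: K=202, Policy B: K=46140, Policy C: K=32623. Highest is 46140 (Policy B).

46140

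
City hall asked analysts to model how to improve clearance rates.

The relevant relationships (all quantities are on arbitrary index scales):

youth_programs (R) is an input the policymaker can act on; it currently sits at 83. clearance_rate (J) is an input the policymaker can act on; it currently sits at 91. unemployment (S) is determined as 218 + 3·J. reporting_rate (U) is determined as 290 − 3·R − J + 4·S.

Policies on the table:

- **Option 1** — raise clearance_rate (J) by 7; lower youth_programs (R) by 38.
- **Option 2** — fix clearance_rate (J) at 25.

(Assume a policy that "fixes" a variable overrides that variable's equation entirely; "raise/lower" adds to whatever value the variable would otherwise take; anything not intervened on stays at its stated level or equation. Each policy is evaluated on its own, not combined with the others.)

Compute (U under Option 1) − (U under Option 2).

Option 1 (J + 7, R − 38):
  R = 83 − 38 = 45
  J = 91 + 7 = 98
  S = 218 + 3·98 = 512
  U = 290 − 3·45 − 98 + 4·512 = 2105
Option 2 (J := 25):
  R = 83
  J = 25
  S = 218 + 3·25 = 293
  U = 290 − 3·83 − 25 + 4·293 = 1188
U: 2105 − 1188 = 917

917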